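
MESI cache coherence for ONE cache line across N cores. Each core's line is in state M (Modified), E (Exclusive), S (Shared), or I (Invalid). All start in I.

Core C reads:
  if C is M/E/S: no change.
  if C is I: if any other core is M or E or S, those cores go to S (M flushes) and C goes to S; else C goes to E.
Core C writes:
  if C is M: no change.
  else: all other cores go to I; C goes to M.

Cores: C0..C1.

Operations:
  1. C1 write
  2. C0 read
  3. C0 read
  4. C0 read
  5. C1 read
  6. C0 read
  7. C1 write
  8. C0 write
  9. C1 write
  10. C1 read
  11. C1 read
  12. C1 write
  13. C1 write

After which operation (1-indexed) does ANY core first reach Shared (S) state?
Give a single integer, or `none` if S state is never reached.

Op 1: C1 write [C1 write: invalidate none -> C1=M] -> [I,M]
Op 2: C0 read [C0 read from I: others=['C1=M'] -> C0=S, others downsized to S] -> [S,S]
  -> First S state at op 2; remaining ops need not be traced.

Answer: 2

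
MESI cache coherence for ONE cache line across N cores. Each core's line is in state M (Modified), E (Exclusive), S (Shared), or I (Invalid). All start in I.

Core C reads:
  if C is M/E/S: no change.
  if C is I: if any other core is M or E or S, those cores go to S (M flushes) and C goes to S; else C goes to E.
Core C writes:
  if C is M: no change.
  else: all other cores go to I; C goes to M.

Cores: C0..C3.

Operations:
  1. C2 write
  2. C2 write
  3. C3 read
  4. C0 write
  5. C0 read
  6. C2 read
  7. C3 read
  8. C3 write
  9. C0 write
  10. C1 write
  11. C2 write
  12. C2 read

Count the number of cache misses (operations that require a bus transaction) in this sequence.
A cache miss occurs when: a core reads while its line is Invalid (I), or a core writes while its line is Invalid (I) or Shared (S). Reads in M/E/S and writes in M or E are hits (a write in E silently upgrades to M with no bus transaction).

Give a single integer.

Answer: 9

Derivation:
Op 1: C2 write [C2 write: invalidate none -> C2=M] -> [I,I,M,I] [MISS #1: write from I]
Op 2: C2 write [C2 write: already M (modified), no change] -> [I,I,M,I] [hit: write from M]
Op 3: C3 read [C3 read from I: others=['C2=M'] -> C3=S, others downsized to S] -> [I,I,S,S] [MISS #2: read from I]
Op 4: C0 write [C0 write: invalidate ['C2=S', 'C3=S'] -> C0=M] -> [M,I,I,I] [MISS #3: write from I]
Op 5: C0 read [C0 read: already in M, no change] -> [M,I,I,I] [hit: read from M]
Op 6: C2 read [C2 read from I: others=['C0=M'] -> C2=S, others downsized to S] -> [S,I,S,I] [MISS #4: read from I]
Op 7: C3 read [C3 read from I: others=['C0=S', 'C2=S'] -> C3=S, others downsized to S] -> [S,I,S,S] [MISS #5: read from I]
Op 8: C3 write [C3 write: invalidate ['C0=S', 'C2=S'] -> C3=M] -> [I,I,I,M] [MISS #6: write from S]
Op 9: C0 write [C0 write: invalidate ['C3=M'] -> C0=M] -> [M,I,I,I] [MISS #7: write from I]
Op 10: C1 write [C1 write: invalidate ['C0=M'] -> C1=M] -> [I,M,I,I] [MISS #8: write from I]
Op 11: C2 write [C2 write: invalidate ['C1=M'] -> C2=M] -> [I,I,M,I] [MISS #9: write from I]
Op 12: C2 read [C2 read: already in M, no change] -> [I,I,M,I] [hit: read from M]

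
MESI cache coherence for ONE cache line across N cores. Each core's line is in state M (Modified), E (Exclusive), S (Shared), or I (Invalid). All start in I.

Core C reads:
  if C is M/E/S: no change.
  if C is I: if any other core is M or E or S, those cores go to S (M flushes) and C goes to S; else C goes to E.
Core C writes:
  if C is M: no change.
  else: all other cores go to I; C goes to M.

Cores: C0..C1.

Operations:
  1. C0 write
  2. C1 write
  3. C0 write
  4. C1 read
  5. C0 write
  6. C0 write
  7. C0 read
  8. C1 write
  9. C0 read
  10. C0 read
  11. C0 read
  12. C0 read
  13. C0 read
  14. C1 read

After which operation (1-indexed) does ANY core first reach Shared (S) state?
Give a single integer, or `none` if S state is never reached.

Op 1: C0 write [C0 write: invalidate none -> C0=M] -> [M,I]
Op 2: C1 write [C1 write: invalidate ['C0=M'] -> C1=M] -> [I,M]
Op 3: C0 write [C0 write: invalidate ['C1=M'] -> C0=M] -> [M,I]
Op 4: C1 read [C1 read from I: others=['C0=M'] -> C1=S, others downsized to S] -> [S,S]
  -> First S state at op 4; remaining ops need not be traced.

Answer: 4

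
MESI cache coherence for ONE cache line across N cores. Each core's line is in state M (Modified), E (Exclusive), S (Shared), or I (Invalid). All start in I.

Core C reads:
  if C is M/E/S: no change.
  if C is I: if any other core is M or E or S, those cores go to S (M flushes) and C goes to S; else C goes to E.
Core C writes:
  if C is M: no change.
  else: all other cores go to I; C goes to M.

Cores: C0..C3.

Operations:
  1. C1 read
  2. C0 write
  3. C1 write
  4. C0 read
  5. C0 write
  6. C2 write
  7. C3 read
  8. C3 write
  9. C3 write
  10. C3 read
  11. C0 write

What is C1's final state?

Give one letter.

Op 1: C1 read [C1 read from I: no other sharers -> C1=E (exclusive)] -> [I,E,I,I]
Op 2: C0 write [C0 write: invalidate ['C1=E'] -> C0=M] -> [M,I,I,I]
Op 3: C1 write [C1 write: invalidate ['C0=M'] -> C1=M] -> [I,M,I,I]
Op 4: C0 read [C0 read from I: others=['C1=M'] -> C0=S, others downsized to S] -> [S,S,I,I]
Op 5: C0 write [C0 write: invalidate ['C1=S'] -> C0=M] -> [M,I,I,I]
Op 6: C2 write [C2 write: invalidate ['C0=M'] -> C2=M] -> [I,I,M,I]
Op 7: C3 read [C3 read from I: others=['C2=M'] -> C3=S, others downsized to S] -> [I,I,S,S]
Op 8: C3 write [C3 write: invalidate ['C2=S'] -> C3=M] -> [I,I,I,M]
Op 9: C3 write [C3 write: already M (modified), no change] -> [I,I,I,M]
Op 10: C3 read [C3 read: already in M, no change] -> [I,I,I,M]
Op 11: C0 write [C0 write: invalidate ['C3=M'] -> C0=M] -> [M,I,I,I]

Answer: I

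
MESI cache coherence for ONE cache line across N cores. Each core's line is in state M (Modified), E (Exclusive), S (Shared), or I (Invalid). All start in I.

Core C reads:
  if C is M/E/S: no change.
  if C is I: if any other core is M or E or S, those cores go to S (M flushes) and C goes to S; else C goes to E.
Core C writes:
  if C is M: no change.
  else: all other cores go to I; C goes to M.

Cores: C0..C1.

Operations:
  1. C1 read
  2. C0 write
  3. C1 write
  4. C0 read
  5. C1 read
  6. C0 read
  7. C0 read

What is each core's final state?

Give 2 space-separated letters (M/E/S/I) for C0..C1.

Op 1: C1 read [C1 read from I: no other sharers -> C1=E (exclusive)] -> [I,E]
Op 2: C0 write [C0 write: invalidate ['C1=E'] -> C0=M] -> [M,I]
Op 3: C1 write [C1 write: invalidate ['C0=M'] -> C1=M] -> [I,M]
Op 4: C0 read [C0 read from I: others=['C1=M'] -> C0=S, others downsized to S] -> [S,S]
Op 5: C1 read [C1 read: already in S, no change] -> [S,S]
Op 6: C0 read [C0 read: already in S, no change] -> [S,S]
Op 7: C0 read [C0 read: already in S, no change] -> [S,S]

Answer: S S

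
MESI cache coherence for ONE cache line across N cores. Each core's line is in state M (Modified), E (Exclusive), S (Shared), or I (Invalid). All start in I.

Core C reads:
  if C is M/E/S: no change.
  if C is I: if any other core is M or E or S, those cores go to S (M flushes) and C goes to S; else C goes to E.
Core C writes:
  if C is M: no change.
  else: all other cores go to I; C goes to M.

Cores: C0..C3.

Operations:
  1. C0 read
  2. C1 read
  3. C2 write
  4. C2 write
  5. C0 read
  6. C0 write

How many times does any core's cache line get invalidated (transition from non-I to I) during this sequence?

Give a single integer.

Answer: 3

Derivation:
Op 1: C0 read [C0 read from I: no other sharers -> C0=E (exclusive)] -> [E,I,I,I] (invalidations this op: 0; running total: 0)
Op 2: C1 read [C1 read from I: others=['C0=E'] -> C1=S, others downsized to S] -> [S,S,I,I] (invalidations this op: 0; running total: 0)
Op 3: C2 write [C2 write: invalidate ['C0=S', 'C1=S'] -> C2=M] -> [I,I,M,I] (invalidations this op: 2; running total: 2)
Op 4: C2 write [C2 write: already M (modified), no change] -> [I,I,M,I] (invalidations this op: 0; running total: 2)
Op 5: C0 read [C0 read from I: others=['C2=M'] -> C0=S, others downsized to S] -> [S,I,S,I] (invalidations this op: 0; running total: 2)
Op 6: C0 write [C0 write: invalidate ['C2=S'] -> C0=M] -> [M,I,I,I] (invalidations this op: 1; running total: 3)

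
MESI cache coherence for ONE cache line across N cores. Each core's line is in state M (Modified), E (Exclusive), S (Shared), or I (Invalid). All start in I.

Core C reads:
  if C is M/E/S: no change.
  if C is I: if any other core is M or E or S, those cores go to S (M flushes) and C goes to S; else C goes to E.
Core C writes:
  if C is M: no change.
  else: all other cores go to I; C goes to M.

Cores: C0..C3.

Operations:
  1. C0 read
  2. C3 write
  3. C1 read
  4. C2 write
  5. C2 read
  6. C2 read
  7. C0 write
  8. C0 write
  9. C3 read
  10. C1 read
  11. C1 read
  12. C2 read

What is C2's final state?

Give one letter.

Op 1: C0 read [C0 read from I: no other sharers -> C0=E (exclusive)] -> [E,I,I,I]
Op 2: C3 write [C3 write: invalidate ['C0=E'] -> C3=M] -> [I,I,I,M]
Op 3: C1 read [C1 read from I: others=['C3=M'] -> C1=S, others downsized to S] -> [I,S,I,S]
Op 4: C2 write [C2 write: invalidate ['C1=S', 'C3=S'] -> C2=M] -> [I,I,M,I]
Op 5: C2 read [C2 read: already in M, no change] -> [I,I,M,I]
Op 6: C2 read [C2 read: already in M, no change] -> [I,I,M,I]
Op 7: C0 write [C0 write: invalidate ['C2=M'] -> C0=M] -> [M,I,I,I]
Op 8: C0 write [C0 write: already M (modified), no change] -> [M,I,I,I]
Op 9: C3 read [C3 read from I: others=['C0=M'] -> C3=S, others downsized to S] -> [S,I,I,S]
Op 10: C1 read [C1 read from I: others=['C0=S', 'C3=S'] -> C1=S, others downsized to S] -> [S,S,I,S]
Op 11: C1 read [C1 read: already in S, no change] -> [S,S,I,S]
Op 12: C2 read [C2 read from I: others=['C0=S', 'C1=S', 'C3=S'] -> C2=S, others downsized to S] -> [S,S,S,S]

Answer: S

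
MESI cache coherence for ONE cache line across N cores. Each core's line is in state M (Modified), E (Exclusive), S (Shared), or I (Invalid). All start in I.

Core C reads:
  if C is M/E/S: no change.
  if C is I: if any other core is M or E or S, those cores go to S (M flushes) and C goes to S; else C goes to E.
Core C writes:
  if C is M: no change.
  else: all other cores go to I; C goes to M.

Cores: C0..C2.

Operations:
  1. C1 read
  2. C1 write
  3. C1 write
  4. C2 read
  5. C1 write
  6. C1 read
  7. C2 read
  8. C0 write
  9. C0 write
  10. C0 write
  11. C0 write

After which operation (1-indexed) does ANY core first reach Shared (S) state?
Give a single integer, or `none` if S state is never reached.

Answer: 4

Derivation:
Op 1: C1 read [C1 read from I: no other sharers -> C1=E (exclusive)] -> [I,E,I]
Op 2: C1 write [C1 write: invalidate none -> C1=M] -> [I,M,I]
Op 3: C1 write [C1 write: already M (modified), no change] -> [I,M,I]
Op 4: C2 read [C2 read from I: others=['C1=M'] -> C2=S, others downsized to S] -> [I,S,S]
  -> First S state at op 4; remaining ops need not be traced.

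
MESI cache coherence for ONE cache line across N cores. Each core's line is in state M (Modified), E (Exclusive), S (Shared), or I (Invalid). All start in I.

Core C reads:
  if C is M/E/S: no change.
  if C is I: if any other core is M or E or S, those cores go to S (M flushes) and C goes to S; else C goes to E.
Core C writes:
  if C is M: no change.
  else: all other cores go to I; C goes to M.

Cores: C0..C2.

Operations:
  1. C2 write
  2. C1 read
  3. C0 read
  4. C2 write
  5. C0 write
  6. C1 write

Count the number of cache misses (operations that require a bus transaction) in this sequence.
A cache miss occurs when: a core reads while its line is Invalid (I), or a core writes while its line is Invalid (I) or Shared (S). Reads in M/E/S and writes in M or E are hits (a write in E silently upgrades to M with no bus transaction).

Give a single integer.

Answer: 6

Derivation:
Op 1: C2 write [C2 write: invalidate none -> C2=M] -> [I,I,M] [MISS #1: write from I]
Op 2: C1 read [C1 read from I: others=['C2=M'] -> C1=S, others downsized to S] -> [I,S,S] [MISS #2: read from I]
Op 3: C0 read [C0 read from I: others=['C1=S', 'C2=S'] -> C0=S, others downsized to S] -> [S,S,S] [MISS #3: read from I]
Op 4: C2 write [C2 write: invalidate ['C0=S', 'C1=S'] -> C2=M] -> [I,I,M] [MISS #4: write from S]
Op 5: C0 write [C0 write: invalidate ['C2=M'] -> C0=M] -> [M,I,I] [MISS #5: write from I]
Op 6: C1 write [C1 write: invalidate ['C0=M'] -> C1=M] -> [I,M,I] [MISS #6: write from I]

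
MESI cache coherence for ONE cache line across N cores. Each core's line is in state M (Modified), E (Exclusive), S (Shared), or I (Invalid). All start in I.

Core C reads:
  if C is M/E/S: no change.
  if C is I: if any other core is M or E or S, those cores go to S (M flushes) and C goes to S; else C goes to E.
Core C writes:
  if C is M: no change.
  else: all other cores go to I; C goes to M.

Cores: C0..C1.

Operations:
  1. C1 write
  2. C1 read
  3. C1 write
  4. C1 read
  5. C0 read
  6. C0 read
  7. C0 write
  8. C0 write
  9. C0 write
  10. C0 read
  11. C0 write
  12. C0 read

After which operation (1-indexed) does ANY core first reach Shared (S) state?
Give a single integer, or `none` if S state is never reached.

Answer: 5

Derivation:
Op 1: C1 write [C1 write: invalidate none -> C1=M] -> [I,M]
Op 2: C1 read [C1 read: already in M, no change] -> [I,M]
Op 3: C1 write [C1 write: already M (modified), no change] -> [I,M]
Op 4: C1 read [C1 read: already in M, no change] -> [I,M]
Op 5: C0 read [C0 read from I: others=['C1=M'] -> C0=S, others downsized to S] -> [S,S]
  -> First S state at op 5; remaining ops need not be traced.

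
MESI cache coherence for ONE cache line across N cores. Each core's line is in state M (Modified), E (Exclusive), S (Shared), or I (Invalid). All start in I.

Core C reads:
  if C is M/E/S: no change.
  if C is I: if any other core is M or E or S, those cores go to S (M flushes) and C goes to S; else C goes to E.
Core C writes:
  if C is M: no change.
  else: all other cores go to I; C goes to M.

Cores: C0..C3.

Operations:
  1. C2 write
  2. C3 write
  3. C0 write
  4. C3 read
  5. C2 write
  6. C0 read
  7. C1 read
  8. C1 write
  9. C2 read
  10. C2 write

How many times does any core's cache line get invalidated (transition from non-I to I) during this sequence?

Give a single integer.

Op 1: C2 write [C2 write: invalidate none -> C2=M] -> [I,I,M,I] (invalidations this op: 0; running total: 0)
Op 2: C3 write [C3 write: invalidate ['C2=M'] -> C3=M] -> [I,I,I,M] (invalidations this op: 1; running total: 1)
Op 3: C0 write [C0 write: invalidate ['C3=M'] -> C0=M] -> [M,I,I,I] (invalidations this op: 1; running total: 2)
Op 4: C3 read [C3 read from I: others=['C0=M'] -> C3=S, others downsized to S] -> [S,I,I,S] (invalidations this op: 0; running total: 2)
Op 5: C2 write [C2 write: invalidate ['C0=S', 'C3=S'] -> C2=M] -> [I,I,M,I] (invalidations this op: 2; running total: 4)
Op 6: C0 read [C0 read from I: others=['C2=M'] -> C0=S, others downsized to S] -> [S,I,S,I] (invalidations this op: 0; running total: 4)
Op 7: C1 read [C1 read from I: others=['C0=S', 'C2=S'] -> C1=S, others downsized to S] -> [S,S,S,I] (invalidations this op: 0; running total: 4)
Op 8: C1 write [C1 write: invalidate ['C0=S', 'C2=S'] -> C1=M] -> [I,M,I,I] (invalidations this op: 2; running total: 6)
Op 9: C2 read [C2 read from I: others=['C1=M'] -> C2=S, others downsized to S] -> [I,S,S,I] (invalidations this op: 0; running total: 6)
Op 10: C2 write [C2 write: invalidate ['C1=S'] -> C2=M] -> [I,I,M,I] (invalidations this op: 1; running total: 7)

Answer: 7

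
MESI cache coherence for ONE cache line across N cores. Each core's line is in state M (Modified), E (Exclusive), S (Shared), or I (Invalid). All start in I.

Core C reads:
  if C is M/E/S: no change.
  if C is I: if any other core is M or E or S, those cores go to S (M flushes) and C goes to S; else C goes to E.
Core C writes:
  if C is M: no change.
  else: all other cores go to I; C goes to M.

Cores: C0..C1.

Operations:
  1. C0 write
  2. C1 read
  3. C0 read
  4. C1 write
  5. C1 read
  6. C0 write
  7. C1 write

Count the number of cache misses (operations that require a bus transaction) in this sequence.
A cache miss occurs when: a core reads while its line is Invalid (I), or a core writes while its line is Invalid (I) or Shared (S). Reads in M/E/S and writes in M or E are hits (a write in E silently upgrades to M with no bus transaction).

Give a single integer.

Op 1: C0 write [C0 write: invalidate none -> C0=M] -> [M,I] [MISS #1: write from I]
Op 2: C1 read [C1 read from I: others=['C0=M'] -> C1=S, others downsized to S] -> [S,S] [MISS #2: read from I]
Op 3: C0 read [C0 read: already in S, no change] -> [S,S] [hit: read from S]
Op 4: C1 write [C1 write: invalidate ['C0=S'] -> C1=M] -> [I,M] [MISS #3: write from S]
Op 5: C1 read [C1 read: already in M, no change] -> [I,M] [hit: read from M]
Op 6: C0 write [C0 write: invalidate ['C1=M'] -> C0=M] -> [M,I] [MISS #4: write from I]
Op 7: C1 write [C1 write: invalidate ['C0=M'] -> C1=M] -> [I,M] [MISS #5: write from I]

Answer: 5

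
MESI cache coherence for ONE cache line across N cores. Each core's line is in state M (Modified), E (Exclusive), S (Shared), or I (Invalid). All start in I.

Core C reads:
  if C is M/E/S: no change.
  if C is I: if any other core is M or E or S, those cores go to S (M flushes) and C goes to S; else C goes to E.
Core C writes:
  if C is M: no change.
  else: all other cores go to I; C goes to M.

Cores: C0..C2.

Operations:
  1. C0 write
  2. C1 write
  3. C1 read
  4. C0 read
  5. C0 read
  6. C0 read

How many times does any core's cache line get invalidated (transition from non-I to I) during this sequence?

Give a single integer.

Op 1: C0 write [C0 write: invalidate none -> C0=M] -> [M,I,I] (invalidations this op: 0; running total: 0)
Op 2: C1 write [C1 write: invalidate ['C0=M'] -> C1=M] -> [I,M,I] (invalidations this op: 1; running total: 1)
Op 3: C1 read [C1 read: already in M, no change] -> [I,M,I] (invalidations this op: 0; running total: 1)
Op 4: C0 read [C0 read from I: others=['C1=M'] -> C0=S, others downsized to S] -> [S,S,I] (invalidations this op: 0; running total: 1)
Op 5: C0 read [C0 read: already in S, no change] -> [S,S,I] (invalidations this op: 0; running total: 1)
Op 6: C0 read [C0 read: already in S, no change] -> [S,S,I] (invalidations this op: 0; running total: 1)

Answer: 1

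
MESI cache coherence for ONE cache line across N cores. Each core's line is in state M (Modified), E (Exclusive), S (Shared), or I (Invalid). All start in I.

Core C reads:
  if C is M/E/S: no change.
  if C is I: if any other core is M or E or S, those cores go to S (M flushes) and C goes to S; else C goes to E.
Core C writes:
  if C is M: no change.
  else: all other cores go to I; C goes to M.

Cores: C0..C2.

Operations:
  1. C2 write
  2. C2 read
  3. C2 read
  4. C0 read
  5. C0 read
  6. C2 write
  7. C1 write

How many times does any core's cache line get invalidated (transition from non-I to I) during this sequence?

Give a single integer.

Op 1: C2 write [C2 write: invalidate none -> C2=M] -> [I,I,M] (invalidations this op: 0; running total: 0)
Op 2: C2 read [C2 read: already in M, no change] -> [I,I,M] (invalidations this op: 0; running total: 0)
Op 3: C2 read [C2 read: already in M, no change] -> [I,I,M] (invalidations this op: 0; running total: 0)
Op 4: C0 read [C0 read from I: others=['C2=M'] -> C0=S, others downsized to S] -> [S,I,S] (invalidations this op: 0; running total: 0)
Op 5: C0 read [C0 read: already in S, no change] -> [S,I,S] (invalidations this op: 0; running total: 0)
Op 6: C2 write [C2 write: invalidate ['C0=S'] -> C2=M] -> [I,I,M] (invalidations this op: 1; running total: 1)
Op 7: C1 write [C1 write: invalidate ['C2=M'] -> C1=M] -> [I,M,I] (invalidations this op: 1; running total: 2)

Answer: 2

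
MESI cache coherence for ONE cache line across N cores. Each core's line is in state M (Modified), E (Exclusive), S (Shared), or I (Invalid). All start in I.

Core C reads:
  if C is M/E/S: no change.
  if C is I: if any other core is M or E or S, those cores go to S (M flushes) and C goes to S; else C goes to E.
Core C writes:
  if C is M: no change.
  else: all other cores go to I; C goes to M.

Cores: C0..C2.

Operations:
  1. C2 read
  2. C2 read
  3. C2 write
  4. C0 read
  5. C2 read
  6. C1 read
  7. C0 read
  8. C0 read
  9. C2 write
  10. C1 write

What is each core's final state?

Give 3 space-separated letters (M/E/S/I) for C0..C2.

Answer: I M I

Derivation:
Op 1: C2 read [C2 read from I: no other sharers -> C2=E (exclusive)] -> [I,I,E]
Op 2: C2 read [C2 read: already in E, no change] -> [I,I,E]
Op 3: C2 write [C2 write: invalidate none -> C2=M] -> [I,I,M]
Op 4: C0 read [C0 read from I: others=['C2=M'] -> C0=S, others downsized to S] -> [S,I,S]
Op 5: C2 read [C2 read: already in S, no change] -> [S,I,S]
Op 6: C1 read [C1 read from I: others=['C0=S', 'C2=S'] -> C1=S, others downsized to S] -> [S,S,S]
Op 7: C0 read [C0 read: already in S, no change] -> [S,S,S]
Op 8: C0 read [C0 read: already in S, no change] -> [S,S,S]
Op 9: C2 write [C2 write: invalidate ['C0=S', 'C1=S'] -> C2=M] -> [I,I,M]
Op 10: C1 write [C1 write: invalidate ['C2=M'] -> C1=M] -> [I,M,I]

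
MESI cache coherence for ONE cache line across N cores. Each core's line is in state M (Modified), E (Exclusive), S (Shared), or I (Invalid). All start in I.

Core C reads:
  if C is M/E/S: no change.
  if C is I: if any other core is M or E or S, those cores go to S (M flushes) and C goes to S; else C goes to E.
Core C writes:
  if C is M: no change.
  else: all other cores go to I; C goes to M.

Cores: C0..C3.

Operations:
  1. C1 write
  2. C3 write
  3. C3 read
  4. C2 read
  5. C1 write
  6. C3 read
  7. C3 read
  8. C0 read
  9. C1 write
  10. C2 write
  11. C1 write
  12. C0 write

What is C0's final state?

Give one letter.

Answer: M

Derivation:
Op 1: C1 write [C1 write: invalidate none -> C1=M] -> [I,M,I,I]
Op 2: C3 write [C3 write: invalidate ['C1=M'] -> C3=M] -> [I,I,I,M]
Op 3: C3 read [C3 read: already in M, no change] -> [I,I,I,M]
Op 4: C2 read [C2 read from I: others=['C3=M'] -> C2=S, others downsized to S] -> [I,I,S,S]
Op 5: C1 write [C1 write: invalidate ['C2=S', 'C3=S'] -> C1=M] -> [I,M,I,I]
Op 6: C3 read [C3 read from I: others=['C1=M'] -> C3=S, others downsized to S] -> [I,S,I,S]
Op 7: C3 read [C3 read: already in S, no change] -> [I,S,I,S]
Op 8: C0 read [C0 read from I: others=['C1=S', 'C3=S'] -> C0=S, others downsized to S] -> [S,S,I,S]
Op 9: C1 write [C1 write: invalidate ['C0=S', 'C3=S'] -> C1=M] -> [I,M,I,I]
Op 10: C2 write [C2 write: invalidate ['C1=M'] -> C2=M] -> [I,I,M,I]
Op 11: C1 write [C1 write: invalidate ['C2=M'] -> C1=M] -> [I,M,I,I]
Op 12: C0 write [C0 write: invalidate ['C1=M'] -> C0=M] -> [M,I,I,I]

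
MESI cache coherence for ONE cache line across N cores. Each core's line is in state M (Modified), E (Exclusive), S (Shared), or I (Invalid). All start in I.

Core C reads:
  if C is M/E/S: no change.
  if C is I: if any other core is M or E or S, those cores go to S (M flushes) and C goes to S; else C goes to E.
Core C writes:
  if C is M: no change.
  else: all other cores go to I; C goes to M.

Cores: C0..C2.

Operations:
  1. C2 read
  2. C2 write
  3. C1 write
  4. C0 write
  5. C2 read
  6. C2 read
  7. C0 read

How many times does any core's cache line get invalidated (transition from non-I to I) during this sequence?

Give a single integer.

Op 1: C2 read [C2 read from I: no other sharers -> C2=E (exclusive)] -> [I,I,E] (invalidations this op: 0; running total: 0)
Op 2: C2 write [C2 write: invalidate none -> C2=M] -> [I,I,M] (invalidations this op: 0; running total: 0)
Op 3: C1 write [C1 write: invalidate ['C2=M'] -> C1=M] -> [I,M,I] (invalidations this op: 1; running total: 1)
Op 4: C0 write [C0 write: invalidate ['C1=M'] -> C0=M] -> [M,I,I] (invalidations this op: 1; running total: 2)
Op 5: C2 read [C2 read from I: others=['C0=M'] -> C2=S, others downsized to S] -> [S,I,S] (invalidations this op: 0; running total: 2)
Op 6: C2 read [C2 read: already in S, no change] -> [S,I,S] (invalidations this op: 0; running total: 2)
Op 7: C0 read [C0 read: already in S, no change] -> [S,I,S] (invalidations this op: 0; running total: 2)

Answer: 2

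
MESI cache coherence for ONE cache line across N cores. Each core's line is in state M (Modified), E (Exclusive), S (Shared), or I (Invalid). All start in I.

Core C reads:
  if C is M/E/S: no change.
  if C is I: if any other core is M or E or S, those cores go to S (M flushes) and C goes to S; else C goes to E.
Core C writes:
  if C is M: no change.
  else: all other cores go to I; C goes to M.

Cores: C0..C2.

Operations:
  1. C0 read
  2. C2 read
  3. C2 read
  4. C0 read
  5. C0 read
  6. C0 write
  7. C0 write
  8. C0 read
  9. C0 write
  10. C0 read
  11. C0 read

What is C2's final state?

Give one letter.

Op 1: C0 read [C0 read from I: no other sharers -> C0=E (exclusive)] -> [E,I,I]
Op 2: C2 read [C2 read from I: others=['C0=E'] -> C2=S, others downsized to S] -> [S,I,S]
Op 3: C2 read [C2 read: already in S, no change] -> [S,I,S]
Op 4: C0 read [C0 read: already in S, no change] -> [S,I,S]
Op 5: C0 read [C0 read: already in S, no change] -> [S,I,S]
Op 6: C0 write [C0 write: invalidate ['C2=S'] -> C0=M] -> [M,I,I]
Op 7: C0 write [C0 write: already M (modified), no change] -> [M,I,I]
Op 8: C0 read [C0 read: already in M, no change] -> [M,I,I]
Op 9: C0 write [C0 write: already M (modified), no change] -> [M,I,I]
Op 10: C0 read [C0 read: already in M, no change] -> [M,I,I]
Op 11: C0 read [C0 read: already in M, no change] -> [M,I,I]

Answer: I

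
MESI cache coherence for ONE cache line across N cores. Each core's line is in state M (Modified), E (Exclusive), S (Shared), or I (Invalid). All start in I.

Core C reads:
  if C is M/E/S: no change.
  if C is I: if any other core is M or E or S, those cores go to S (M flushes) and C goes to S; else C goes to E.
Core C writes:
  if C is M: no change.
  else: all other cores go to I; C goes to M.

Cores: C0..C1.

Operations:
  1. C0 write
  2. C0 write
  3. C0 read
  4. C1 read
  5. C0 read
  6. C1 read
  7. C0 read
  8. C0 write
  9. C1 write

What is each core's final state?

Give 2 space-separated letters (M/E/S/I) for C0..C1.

Op 1: C0 write [C0 write: invalidate none -> C0=M] -> [M,I]
Op 2: C0 write [C0 write: already M (modified), no change] -> [M,I]
Op 3: C0 read [C0 read: already in M, no change] -> [M,I]
Op 4: C1 read [C1 read from I: others=['C0=M'] -> C1=S, others downsized to S] -> [S,S]
Op 5: C0 read [C0 read: already in S, no change] -> [S,S]
Op 6: C1 read [C1 read: already in S, no change] -> [S,S]
Op 7: C0 read [C0 read: already in S, no change] -> [S,S]
Op 8: C0 write [C0 write: invalidate ['C1=S'] -> C0=M] -> [M,I]
Op 9: C1 write [C1 write: invalidate ['C0=M'] -> C1=M] -> [I,M]

Answer: I M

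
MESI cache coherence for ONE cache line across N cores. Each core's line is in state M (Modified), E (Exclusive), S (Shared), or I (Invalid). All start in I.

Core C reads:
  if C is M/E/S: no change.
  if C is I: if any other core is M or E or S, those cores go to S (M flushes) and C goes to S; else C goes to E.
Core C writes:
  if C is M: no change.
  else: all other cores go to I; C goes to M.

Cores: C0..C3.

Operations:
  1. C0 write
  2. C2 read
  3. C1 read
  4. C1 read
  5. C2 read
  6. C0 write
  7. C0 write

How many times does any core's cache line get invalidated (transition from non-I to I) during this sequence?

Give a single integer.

Answer: 2

Derivation:
Op 1: C0 write [C0 write: invalidate none -> C0=M] -> [M,I,I,I] (invalidations this op: 0; running total: 0)
Op 2: C2 read [C2 read from I: others=['C0=M'] -> C2=S, others downsized to S] -> [S,I,S,I] (invalidations this op: 0; running total: 0)
Op 3: C1 read [C1 read from I: others=['C0=S', 'C2=S'] -> C1=S, others downsized to S] -> [S,S,S,I] (invalidations this op: 0; running total: 0)
Op 4: C1 read [C1 read: already in S, no change] -> [S,S,S,I] (invalidations this op: 0; running total: 0)
Op 5: C2 read [C2 read: already in S, no change] -> [S,S,S,I] (invalidations this op: 0; running total: 0)
Op 6: C0 write [C0 write: invalidate ['C1=S', 'C2=S'] -> C0=M] -> [M,I,I,I] (invalidations this op: 2; running total: 2)
Op 7: C0 write [C0 write: already M (modified), no change] -> [M,I,I,I] (invalidations this op: 0; running total: 2)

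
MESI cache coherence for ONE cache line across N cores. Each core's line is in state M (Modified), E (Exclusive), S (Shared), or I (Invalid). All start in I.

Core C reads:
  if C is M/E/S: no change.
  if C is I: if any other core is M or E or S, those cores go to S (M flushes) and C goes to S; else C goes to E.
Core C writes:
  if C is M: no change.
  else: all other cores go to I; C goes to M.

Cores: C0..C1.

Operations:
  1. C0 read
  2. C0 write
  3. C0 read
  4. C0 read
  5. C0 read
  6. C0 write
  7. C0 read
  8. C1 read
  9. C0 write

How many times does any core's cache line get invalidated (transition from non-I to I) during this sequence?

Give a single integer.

Op 1: C0 read [C0 read from I: no other sharers -> C0=E (exclusive)] -> [E,I] (invalidations this op: 0; running total: 0)
Op 2: C0 write [C0 write: invalidate none -> C0=M] -> [M,I] (invalidations this op: 0; running total: 0)
Op 3: C0 read [C0 read: already in M, no change] -> [M,I] (invalidations this op: 0; running total: 0)
Op 4: C0 read [C0 read: already in M, no change] -> [M,I] (invalidations this op: 0; running total: 0)
Op 5: C0 read [C0 read: already in M, no change] -> [M,I] (invalidations this op: 0; running total: 0)
Op 6: C0 write [C0 write: already M (modified), no change] -> [M,I] (invalidations this op: 0; running total: 0)
Op 7: C0 read [C0 read: already in M, no change] -> [M,I] (invalidations this op: 0; running total: 0)
Op 8: C1 read [C1 read from I: others=['C0=M'] -> C1=S, others downsized to S] -> [S,S] (invalidations this op: 0; running total: 0)
Op 9: C0 write [C0 write: invalidate ['C1=S'] -> C0=M] -> [M,I] (invalidations this op: 1; running total: 1)

Answer: 1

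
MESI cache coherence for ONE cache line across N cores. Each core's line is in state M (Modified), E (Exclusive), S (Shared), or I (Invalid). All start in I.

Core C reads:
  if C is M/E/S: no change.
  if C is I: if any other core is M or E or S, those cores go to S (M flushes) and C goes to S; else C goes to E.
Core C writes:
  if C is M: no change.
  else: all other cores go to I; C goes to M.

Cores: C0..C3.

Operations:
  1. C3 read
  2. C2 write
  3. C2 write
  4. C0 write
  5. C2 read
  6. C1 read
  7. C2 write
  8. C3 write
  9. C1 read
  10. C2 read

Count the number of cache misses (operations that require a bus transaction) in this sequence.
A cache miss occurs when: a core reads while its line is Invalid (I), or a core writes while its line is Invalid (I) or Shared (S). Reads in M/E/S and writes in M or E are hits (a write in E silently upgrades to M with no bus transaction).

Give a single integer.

Op 1: C3 read [C3 read from I: no other sharers -> C3=E (exclusive)] -> [I,I,I,E] [MISS #1: read from I]
Op 2: C2 write [C2 write: invalidate ['C3=E'] -> C2=M] -> [I,I,M,I] [MISS #2: write from I]
Op 3: C2 write [C2 write: already M (modified), no change] -> [I,I,M,I] [hit: write from M]
Op 4: C0 write [C0 write: invalidate ['C2=M'] -> C0=M] -> [M,I,I,I] [MISS #3: write from I]
Op 5: C2 read [C2 read from I: others=['C0=M'] -> C2=S, others downsized to S] -> [S,I,S,I] [MISS #4: read from I]
Op 6: C1 read [C1 read from I: others=['C0=S', 'C2=S'] -> C1=S, others downsized to S] -> [S,S,S,I] [MISS #5: read from I]
Op 7: C2 write [C2 write: invalidate ['C0=S', 'C1=S'] -> C2=M] -> [I,I,M,I] [MISS #6: write from S]
Op 8: C3 write [C3 write: invalidate ['C2=M'] -> C3=M] -> [I,I,I,M] [MISS #7: write from I]
Op 9: C1 read [C1 read from I: others=['C3=M'] -> C1=S, others downsized to S] -> [I,S,I,S] [MISS #8: read from I]
Op 10: C2 read [C2 read from I: others=['C1=S', 'C3=S'] -> C2=S, others downsized to S] -> [I,S,S,S] [MISS #9: read from I]

Answer: 9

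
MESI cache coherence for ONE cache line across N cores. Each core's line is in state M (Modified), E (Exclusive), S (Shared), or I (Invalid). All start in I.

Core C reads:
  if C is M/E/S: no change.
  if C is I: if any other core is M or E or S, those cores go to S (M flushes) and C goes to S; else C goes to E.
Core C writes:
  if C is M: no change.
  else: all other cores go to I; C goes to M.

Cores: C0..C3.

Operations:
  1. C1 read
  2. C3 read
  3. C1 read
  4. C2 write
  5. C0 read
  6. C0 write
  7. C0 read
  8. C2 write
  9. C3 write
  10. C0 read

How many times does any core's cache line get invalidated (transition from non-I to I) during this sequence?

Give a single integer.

Answer: 5

Derivation:
Op 1: C1 read [C1 read from I: no other sharers -> C1=E (exclusive)] -> [I,E,I,I] (invalidations this op: 0; running total: 0)
Op 2: C3 read [C3 read from I: others=['C1=E'] -> C3=S, others downsized to S] -> [I,S,I,S] (invalidations this op: 0; running total: 0)
Op 3: C1 read [C1 read: already in S, no change] -> [I,S,I,S] (invalidations this op: 0; running total: 0)
Op 4: C2 write [C2 write: invalidate ['C1=S', 'C3=S'] -> C2=M] -> [I,I,M,I] (invalidations this op: 2; running total: 2)
Op 5: C0 read [C0 read from I: others=['C2=M'] -> C0=S, others downsized to S] -> [S,I,S,I] (invalidations this op: 0; running total: 2)
Op 6: C0 write [C0 write: invalidate ['C2=S'] -> C0=M] -> [M,I,I,I] (invalidations this op: 1; running total: 3)
Op 7: C0 read [C0 read: already in M, no change] -> [M,I,I,I] (invalidations this op: 0; running total: 3)
Op 8: C2 write [C2 write: invalidate ['C0=M'] -> C2=M] -> [I,I,M,I] (invalidations this op: 1; running total: 4)
Op 9: C3 write [C3 write: invalidate ['C2=M'] -> C3=M] -> [I,I,I,M] (invalidations this op: 1; running total: 5)
Op 10: C0 read [C0 read from I: others=['C3=M'] -> C0=S, others downsized to S] -> [S,I,I,S] (invalidations this op: 0; running total: 5)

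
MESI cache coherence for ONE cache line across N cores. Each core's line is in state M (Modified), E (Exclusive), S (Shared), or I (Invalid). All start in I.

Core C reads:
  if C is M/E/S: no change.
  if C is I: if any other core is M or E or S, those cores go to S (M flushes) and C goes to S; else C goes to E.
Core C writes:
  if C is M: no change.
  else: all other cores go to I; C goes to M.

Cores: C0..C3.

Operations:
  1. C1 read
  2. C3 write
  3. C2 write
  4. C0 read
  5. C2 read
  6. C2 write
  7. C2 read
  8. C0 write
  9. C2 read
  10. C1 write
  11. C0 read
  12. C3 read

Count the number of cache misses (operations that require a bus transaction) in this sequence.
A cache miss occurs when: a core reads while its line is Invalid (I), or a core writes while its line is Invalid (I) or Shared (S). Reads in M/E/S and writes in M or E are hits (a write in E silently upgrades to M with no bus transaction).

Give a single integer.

Answer: 10

Derivation:
Op 1: C1 read [C1 read from I: no other sharers -> C1=E (exclusive)] -> [I,E,I,I] [MISS #1: read from I]
Op 2: C3 write [C3 write: invalidate ['C1=E'] -> C3=M] -> [I,I,I,M] [MISS #2: write from I]
Op 3: C2 write [C2 write: invalidate ['C3=M'] -> C2=M] -> [I,I,M,I] [MISS #3: write from I]
Op 4: C0 read [C0 read from I: others=['C2=M'] -> C0=S, others downsized to S] -> [S,I,S,I] [MISS #4: read from I]
Op 5: C2 read [C2 read: already in S, no change] -> [S,I,S,I] [hit: read from S]
Op 6: C2 write [C2 write: invalidate ['C0=S'] -> C2=M] -> [I,I,M,I] [MISS #5: write from S]
Op 7: C2 read [C2 read: already in M, no change] -> [I,I,M,I] [hit: read from M]
Op 8: C0 write [C0 write: invalidate ['C2=M'] -> C0=M] -> [M,I,I,I] [MISS #6: write from I]
Op 9: C2 read [C2 read from I: others=['C0=M'] -> C2=S, others downsized to S] -> [S,I,S,I] [MISS #7: read from I]
Op 10: C1 write [C1 write: invalidate ['C0=S', 'C2=S'] -> C1=M] -> [I,M,I,I] [MISS #8: write from I]
Op 11: C0 read [C0 read from I: others=['C1=M'] -> C0=S, others downsized to S] -> [S,S,I,I] [MISS #9: read from I]
Op 12: C3 read [C3 read from I: others=['C0=S', 'C1=S'] -> C3=S, others downsized to S] -> [S,S,I,S] [MISS #10: read from I]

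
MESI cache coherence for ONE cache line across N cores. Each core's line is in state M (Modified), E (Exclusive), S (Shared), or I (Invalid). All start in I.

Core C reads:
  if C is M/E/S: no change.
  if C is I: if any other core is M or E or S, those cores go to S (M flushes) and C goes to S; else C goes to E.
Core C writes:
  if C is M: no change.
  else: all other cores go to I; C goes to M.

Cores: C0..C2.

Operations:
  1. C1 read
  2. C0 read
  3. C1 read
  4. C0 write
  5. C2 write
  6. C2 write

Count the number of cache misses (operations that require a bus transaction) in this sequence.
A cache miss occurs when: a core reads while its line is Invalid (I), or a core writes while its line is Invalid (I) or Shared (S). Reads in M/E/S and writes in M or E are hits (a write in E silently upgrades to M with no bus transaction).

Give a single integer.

Answer: 4

Derivation:
Op 1: C1 read [C1 read from I: no other sharers -> C1=E (exclusive)] -> [I,E,I] [MISS #1: read from I]
Op 2: C0 read [C0 read from I: others=['C1=E'] -> C0=S, others downsized to S] -> [S,S,I] [MISS #2: read from I]
Op 3: C1 read [C1 read: already in S, no change] -> [S,S,I] [hit: read from S]
Op 4: C0 write [C0 write: invalidate ['C1=S'] -> C0=M] -> [M,I,I] [MISS #3: write from S]
Op 5: C2 write [C2 write: invalidate ['C0=M'] -> C2=M] -> [I,I,M] [MISS #4: write from I]
Op 6: C2 write [C2 write: already M (modified), no change] -> [I,I,M] [hit: write from M]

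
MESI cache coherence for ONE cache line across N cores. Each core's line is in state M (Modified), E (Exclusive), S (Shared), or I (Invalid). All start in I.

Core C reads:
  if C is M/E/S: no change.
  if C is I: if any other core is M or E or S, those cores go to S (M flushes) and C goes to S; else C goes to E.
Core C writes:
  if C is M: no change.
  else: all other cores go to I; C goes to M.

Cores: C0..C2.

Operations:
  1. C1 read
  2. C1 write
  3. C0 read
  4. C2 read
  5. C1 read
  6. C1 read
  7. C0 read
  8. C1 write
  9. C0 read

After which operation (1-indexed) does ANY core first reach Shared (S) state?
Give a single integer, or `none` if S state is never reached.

Answer: 3

Derivation:
Op 1: C1 read [C1 read from I: no other sharers -> C1=E (exclusive)] -> [I,E,I]
Op 2: C1 write [C1 write: invalidate none -> C1=M] -> [I,M,I]
Op 3: C0 read [C0 read from I: others=['C1=M'] -> C0=S, others downsized to S] -> [S,S,I]
  -> First S state at op 3; remaining ops need not be traced.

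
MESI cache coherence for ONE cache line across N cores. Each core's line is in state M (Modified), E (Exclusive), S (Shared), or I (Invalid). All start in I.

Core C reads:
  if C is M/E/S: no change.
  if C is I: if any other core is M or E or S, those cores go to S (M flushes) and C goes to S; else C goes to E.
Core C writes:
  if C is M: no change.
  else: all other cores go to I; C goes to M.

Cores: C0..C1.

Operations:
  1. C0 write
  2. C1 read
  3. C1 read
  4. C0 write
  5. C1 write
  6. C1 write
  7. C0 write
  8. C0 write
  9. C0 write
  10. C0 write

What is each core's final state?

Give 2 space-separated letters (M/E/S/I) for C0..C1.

Answer: M I

Derivation:
Op 1: C0 write [C0 write: invalidate none -> C0=M] -> [M,I]
Op 2: C1 read [C1 read from I: others=['C0=M'] -> C1=S, others downsized to S] -> [S,S]
Op 3: C1 read [C1 read: already in S, no change] -> [S,S]
Op 4: C0 write [C0 write: invalidate ['C1=S'] -> C0=M] -> [M,I]
Op 5: C1 write [C1 write: invalidate ['C0=M'] -> C1=M] -> [I,M]
Op 6: C1 write [C1 write: already M (modified), no change] -> [I,M]
Op 7: C0 write [C0 write: invalidate ['C1=M'] -> C0=M] -> [M,I]
Op 8: C0 write [C0 write: already M (modified), no change] -> [M,I]
Op 9: C0 write [C0 write: already M (modified), no change] -> [M,I]
Op 10: C0 write [C0 write: already M (modified), no change] -> [M,I]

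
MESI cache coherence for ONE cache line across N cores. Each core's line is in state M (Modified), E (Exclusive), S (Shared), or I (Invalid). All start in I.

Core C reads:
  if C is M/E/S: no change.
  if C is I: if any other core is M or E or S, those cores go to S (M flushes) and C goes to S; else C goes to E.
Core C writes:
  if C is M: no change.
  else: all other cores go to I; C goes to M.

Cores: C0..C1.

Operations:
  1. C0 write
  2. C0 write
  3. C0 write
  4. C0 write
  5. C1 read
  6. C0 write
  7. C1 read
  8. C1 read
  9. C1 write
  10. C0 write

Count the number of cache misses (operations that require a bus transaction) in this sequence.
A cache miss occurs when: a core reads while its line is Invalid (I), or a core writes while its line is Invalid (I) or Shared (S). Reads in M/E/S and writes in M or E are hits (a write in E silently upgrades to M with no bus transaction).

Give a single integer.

Answer: 6

Derivation:
Op 1: C0 write [C0 write: invalidate none -> C0=M] -> [M,I] [MISS #1: write from I]
Op 2: C0 write [C0 write: already M (modified), no change] -> [M,I] [hit: write from M]
Op 3: C0 write [C0 write: already M (modified), no change] -> [M,I] [hit: write from M]
Op 4: C0 write [C0 write: already M (modified), no change] -> [M,I] [hit: write from M]
Op 5: C1 read [C1 read from I: others=['C0=M'] -> C1=S, others downsized to S] -> [S,S] [MISS #2: read from I]
Op 6: C0 write [C0 write: invalidate ['C1=S'] -> C0=M] -> [M,I] [MISS #3: write from S]
Op 7: C1 read [C1 read from I: others=['C0=M'] -> C1=S, others downsized to S] -> [S,S] [MISS #4: read from I]
Op 8: C1 read [C1 read: already in S, no change] -> [S,S] [hit: read from S]
Op 9: C1 write [C1 write: invalidate ['C0=S'] -> C1=M] -> [I,M] [MISS #5: write from S]
Op 10: C0 write [C0 write: invalidate ['C1=M'] -> C0=M] -> [M,I] [MISS #6: write from I]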